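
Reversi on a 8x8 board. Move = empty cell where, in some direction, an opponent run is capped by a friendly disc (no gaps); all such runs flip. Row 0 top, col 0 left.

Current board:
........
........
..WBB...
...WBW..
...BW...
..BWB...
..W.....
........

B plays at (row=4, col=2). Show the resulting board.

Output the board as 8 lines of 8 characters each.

Place B at (4,2); scan 8 dirs for brackets.
Dir NW: first cell '.' (not opp) -> no flip
Dir N: first cell '.' (not opp) -> no flip
Dir NE: opp run (3,3) capped by B -> flip
Dir W: first cell '.' (not opp) -> no flip
Dir E: first cell 'B' (not opp) -> no flip
Dir SW: first cell '.' (not opp) -> no flip
Dir S: first cell 'B' (not opp) -> no flip
Dir SE: opp run (5,3), next='.' -> no flip
All flips: (3,3)

Answer: ........
........
..WBB...
...BBW..
..BBW...
..BWB...
..W.....
........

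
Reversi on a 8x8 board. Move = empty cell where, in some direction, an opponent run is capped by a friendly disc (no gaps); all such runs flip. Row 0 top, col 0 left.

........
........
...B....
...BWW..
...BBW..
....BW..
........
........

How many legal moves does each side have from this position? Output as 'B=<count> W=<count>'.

Answer: B=7 W=8

Derivation:
-- B to move --
(2,4): flips 1 -> legal
(2,5): flips 1 -> legal
(2,6): flips 1 -> legal
(3,6): flips 3 -> legal
(4,6): flips 1 -> legal
(5,6): flips 3 -> legal
(6,4): no bracket -> illegal
(6,5): no bracket -> illegal
(6,6): flips 1 -> legal
B mobility = 7
-- W to move --
(1,2): flips 1 -> legal
(1,3): no bracket -> illegal
(1,4): no bracket -> illegal
(2,2): flips 2 -> legal
(2,4): no bracket -> illegal
(3,2): flips 1 -> legal
(4,2): flips 2 -> legal
(5,2): flips 1 -> legal
(5,3): flips 2 -> legal
(6,3): flips 1 -> legal
(6,4): flips 2 -> legal
(6,5): no bracket -> illegal
W mobility = 8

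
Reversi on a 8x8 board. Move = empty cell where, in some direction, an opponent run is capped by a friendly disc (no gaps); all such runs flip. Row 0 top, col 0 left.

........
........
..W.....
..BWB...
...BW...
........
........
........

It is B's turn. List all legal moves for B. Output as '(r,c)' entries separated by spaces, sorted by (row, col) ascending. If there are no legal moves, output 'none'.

Answer: (1,2) (2,3) (4,5) (5,4)

Derivation:
(1,1): no bracket -> illegal
(1,2): flips 1 -> legal
(1,3): no bracket -> illegal
(2,1): no bracket -> illegal
(2,3): flips 1 -> legal
(2,4): no bracket -> illegal
(3,1): no bracket -> illegal
(3,5): no bracket -> illegal
(4,2): no bracket -> illegal
(4,5): flips 1 -> legal
(5,3): no bracket -> illegal
(5,4): flips 1 -> legal
(5,5): no bracket -> illegal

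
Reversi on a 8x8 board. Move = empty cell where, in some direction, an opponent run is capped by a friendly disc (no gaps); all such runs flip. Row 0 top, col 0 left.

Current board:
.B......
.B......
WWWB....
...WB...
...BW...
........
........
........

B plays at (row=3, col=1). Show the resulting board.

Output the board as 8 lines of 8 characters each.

Answer: .B......
.B......
WBWB....
.B.WB...
...BW...
........
........
........

Derivation:
Place B at (3,1); scan 8 dirs for brackets.
Dir NW: opp run (2,0), next=edge -> no flip
Dir N: opp run (2,1) capped by B -> flip
Dir NE: opp run (2,2), next='.' -> no flip
Dir W: first cell '.' (not opp) -> no flip
Dir E: first cell '.' (not opp) -> no flip
Dir SW: first cell '.' (not opp) -> no flip
Dir S: first cell '.' (not opp) -> no flip
Dir SE: first cell '.' (not opp) -> no flip
All flips: (2,1)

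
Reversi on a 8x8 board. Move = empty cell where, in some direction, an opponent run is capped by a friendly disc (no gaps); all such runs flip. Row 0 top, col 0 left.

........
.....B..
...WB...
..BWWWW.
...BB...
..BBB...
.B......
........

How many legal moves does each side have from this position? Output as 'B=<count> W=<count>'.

Answer: B=8 W=11

Derivation:
-- B to move --
(1,2): no bracket -> illegal
(1,3): flips 2 -> legal
(1,4): flips 1 -> legal
(2,2): flips 2 -> legal
(2,5): flips 1 -> legal
(2,6): flips 1 -> legal
(2,7): no bracket -> illegal
(3,7): flips 4 -> legal
(4,2): flips 1 -> legal
(4,5): no bracket -> illegal
(4,6): flips 1 -> legal
(4,7): no bracket -> illegal
B mobility = 8
-- W to move --
(0,4): no bracket -> illegal
(0,5): no bracket -> illegal
(0,6): flips 2 -> legal
(1,3): flips 1 -> legal
(1,4): flips 1 -> legal
(1,6): no bracket -> illegal
(2,1): no bracket -> illegal
(2,2): no bracket -> illegal
(2,5): flips 1 -> legal
(2,6): no bracket -> illegal
(3,1): flips 1 -> legal
(4,1): flips 1 -> legal
(4,2): no bracket -> illegal
(4,5): no bracket -> illegal
(5,0): no bracket -> illegal
(5,1): no bracket -> illegal
(5,5): flips 1 -> legal
(6,0): no bracket -> illegal
(6,2): flips 2 -> legal
(6,3): flips 2 -> legal
(6,4): flips 2 -> legal
(6,5): no bracket -> illegal
(7,0): flips 3 -> legal
(7,1): no bracket -> illegal
(7,2): no bracket -> illegal
W mobility = 11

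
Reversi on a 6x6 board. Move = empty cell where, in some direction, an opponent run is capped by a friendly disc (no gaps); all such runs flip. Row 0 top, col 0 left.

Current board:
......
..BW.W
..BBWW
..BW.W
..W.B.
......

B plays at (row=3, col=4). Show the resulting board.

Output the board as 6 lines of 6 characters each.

Place B at (3,4); scan 8 dirs for brackets.
Dir NW: first cell 'B' (not opp) -> no flip
Dir N: opp run (2,4), next='.' -> no flip
Dir NE: opp run (2,5), next=edge -> no flip
Dir W: opp run (3,3) capped by B -> flip
Dir E: opp run (3,5), next=edge -> no flip
Dir SW: first cell '.' (not opp) -> no flip
Dir S: first cell 'B' (not opp) -> no flip
Dir SE: first cell '.' (not opp) -> no flip
All flips: (3,3)

Answer: ......
..BW.W
..BBWW
..BBBW
..W.B.
......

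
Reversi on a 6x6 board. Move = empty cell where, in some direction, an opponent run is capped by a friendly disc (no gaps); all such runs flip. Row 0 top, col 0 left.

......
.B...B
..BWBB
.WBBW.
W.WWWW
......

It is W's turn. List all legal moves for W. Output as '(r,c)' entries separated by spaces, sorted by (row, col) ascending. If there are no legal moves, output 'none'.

Answer: (0,0) (1,2) (1,3) (1,4) (2,1) (4,1)

Derivation:
(0,0): flips 3 -> legal
(0,1): no bracket -> illegal
(0,2): no bracket -> illegal
(0,4): no bracket -> illegal
(0,5): no bracket -> illegal
(1,0): no bracket -> illegal
(1,2): flips 2 -> legal
(1,3): flips 1 -> legal
(1,4): flips 1 -> legal
(2,0): no bracket -> illegal
(2,1): flips 2 -> legal
(3,5): no bracket -> illegal
(4,1): flips 1 -> legal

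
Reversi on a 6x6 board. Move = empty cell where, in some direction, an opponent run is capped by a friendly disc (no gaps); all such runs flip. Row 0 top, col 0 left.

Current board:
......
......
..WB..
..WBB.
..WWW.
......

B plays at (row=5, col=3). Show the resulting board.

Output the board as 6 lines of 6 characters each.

Answer: ......
......
..WB..
..WBB.
..WBW.
...B..

Derivation:
Place B at (5,3); scan 8 dirs for brackets.
Dir NW: opp run (4,2), next='.' -> no flip
Dir N: opp run (4,3) capped by B -> flip
Dir NE: opp run (4,4), next='.' -> no flip
Dir W: first cell '.' (not opp) -> no flip
Dir E: first cell '.' (not opp) -> no flip
Dir SW: edge -> no flip
Dir S: edge -> no flip
Dir SE: edge -> no flip
All flips: (4,3)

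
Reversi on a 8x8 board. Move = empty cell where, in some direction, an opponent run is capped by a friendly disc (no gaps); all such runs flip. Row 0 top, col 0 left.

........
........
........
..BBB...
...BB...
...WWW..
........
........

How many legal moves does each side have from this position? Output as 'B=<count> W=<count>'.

Answer: B=5 W=5

Derivation:
-- B to move --
(4,2): no bracket -> illegal
(4,5): no bracket -> illegal
(4,6): no bracket -> illegal
(5,2): no bracket -> illegal
(5,6): no bracket -> illegal
(6,2): flips 1 -> legal
(6,3): flips 1 -> legal
(6,4): flips 1 -> legal
(6,5): flips 1 -> legal
(6,6): flips 1 -> legal
B mobility = 5
-- W to move --
(2,1): flips 2 -> legal
(2,2): flips 2 -> legal
(2,3): flips 2 -> legal
(2,4): flips 2 -> legal
(2,5): no bracket -> illegal
(3,1): no bracket -> illegal
(3,5): flips 1 -> legal
(4,1): no bracket -> illegal
(4,2): no bracket -> illegal
(4,5): no bracket -> illegal
(5,2): no bracket -> illegal
W mobility = 5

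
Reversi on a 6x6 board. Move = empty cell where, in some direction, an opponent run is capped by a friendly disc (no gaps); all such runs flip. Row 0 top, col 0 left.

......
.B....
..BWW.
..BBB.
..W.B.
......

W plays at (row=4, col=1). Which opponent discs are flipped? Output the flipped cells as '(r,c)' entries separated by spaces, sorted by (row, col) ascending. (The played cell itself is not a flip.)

Answer: (3,2)

Derivation:
Dir NW: first cell '.' (not opp) -> no flip
Dir N: first cell '.' (not opp) -> no flip
Dir NE: opp run (3,2) capped by W -> flip
Dir W: first cell '.' (not opp) -> no flip
Dir E: first cell 'W' (not opp) -> no flip
Dir SW: first cell '.' (not opp) -> no flip
Dir S: first cell '.' (not opp) -> no flip
Dir SE: first cell '.' (not opp) -> no flip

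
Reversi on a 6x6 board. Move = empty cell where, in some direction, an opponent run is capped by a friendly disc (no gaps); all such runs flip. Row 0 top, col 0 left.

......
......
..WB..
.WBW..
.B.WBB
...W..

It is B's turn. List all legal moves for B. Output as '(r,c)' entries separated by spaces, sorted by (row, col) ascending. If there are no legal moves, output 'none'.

Answer: (1,1) (1,2) (2,1) (3,0) (3,4) (4,2) (5,4)

Derivation:
(1,1): flips 2 -> legal
(1,2): flips 1 -> legal
(1,3): no bracket -> illegal
(2,0): no bracket -> illegal
(2,1): flips 2 -> legal
(2,4): no bracket -> illegal
(3,0): flips 1 -> legal
(3,4): flips 1 -> legal
(4,0): no bracket -> illegal
(4,2): flips 1 -> legal
(5,2): no bracket -> illegal
(5,4): flips 1 -> legal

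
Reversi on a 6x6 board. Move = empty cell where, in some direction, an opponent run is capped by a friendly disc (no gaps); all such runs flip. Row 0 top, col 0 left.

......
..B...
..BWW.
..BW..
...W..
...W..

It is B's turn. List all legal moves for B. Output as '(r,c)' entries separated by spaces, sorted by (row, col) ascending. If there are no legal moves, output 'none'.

(1,3): no bracket -> illegal
(1,4): flips 1 -> legal
(1,5): no bracket -> illegal
(2,5): flips 2 -> legal
(3,4): flips 2 -> legal
(3,5): no bracket -> illegal
(4,2): no bracket -> illegal
(4,4): flips 1 -> legal
(5,2): no bracket -> illegal
(5,4): flips 1 -> legal

Answer: (1,4) (2,5) (3,4) (4,4) (5,4)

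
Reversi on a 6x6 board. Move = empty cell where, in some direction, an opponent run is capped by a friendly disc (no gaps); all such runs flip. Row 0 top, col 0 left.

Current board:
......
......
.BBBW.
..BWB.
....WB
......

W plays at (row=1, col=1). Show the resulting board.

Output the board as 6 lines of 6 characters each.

Place W at (1,1); scan 8 dirs for brackets.
Dir NW: first cell '.' (not opp) -> no flip
Dir N: first cell '.' (not opp) -> no flip
Dir NE: first cell '.' (not opp) -> no flip
Dir W: first cell '.' (not opp) -> no flip
Dir E: first cell '.' (not opp) -> no flip
Dir SW: first cell '.' (not opp) -> no flip
Dir S: opp run (2,1), next='.' -> no flip
Dir SE: opp run (2,2) capped by W -> flip
All flips: (2,2)

Answer: ......
.W....
.BWBW.
..BWB.
....WB
......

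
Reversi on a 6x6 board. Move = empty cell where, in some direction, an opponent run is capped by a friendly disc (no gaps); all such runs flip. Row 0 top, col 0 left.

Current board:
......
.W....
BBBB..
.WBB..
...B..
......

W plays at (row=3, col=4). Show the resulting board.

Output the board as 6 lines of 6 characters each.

Place W at (3,4); scan 8 dirs for brackets.
Dir NW: opp run (2,3), next='.' -> no flip
Dir N: first cell '.' (not opp) -> no flip
Dir NE: first cell '.' (not opp) -> no flip
Dir W: opp run (3,3) (3,2) capped by W -> flip
Dir E: first cell '.' (not opp) -> no flip
Dir SW: opp run (4,3), next='.' -> no flip
Dir S: first cell '.' (not opp) -> no flip
Dir SE: first cell '.' (not opp) -> no flip
All flips: (3,2) (3,3)

Answer: ......
.W....
BBBB..
.WWWW.
...B..
......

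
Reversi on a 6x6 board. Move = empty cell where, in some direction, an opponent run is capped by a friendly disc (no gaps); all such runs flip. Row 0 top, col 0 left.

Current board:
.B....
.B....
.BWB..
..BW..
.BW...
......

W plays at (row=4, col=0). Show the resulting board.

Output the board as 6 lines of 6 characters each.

Answer: .B....
.B....
.BWB..
..BW..
WWW...
......

Derivation:
Place W at (4,0); scan 8 dirs for brackets.
Dir NW: edge -> no flip
Dir N: first cell '.' (not opp) -> no flip
Dir NE: first cell '.' (not opp) -> no flip
Dir W: edge -> no flip
Dir E: opp run (4,1) capped by W -> flip
Dir SW: edge -> no flip
Dir S: first cell '.' (not opp) -> no flip
Dir SE: first cell '.' (not opp) -> no flip
All flips: (4,1)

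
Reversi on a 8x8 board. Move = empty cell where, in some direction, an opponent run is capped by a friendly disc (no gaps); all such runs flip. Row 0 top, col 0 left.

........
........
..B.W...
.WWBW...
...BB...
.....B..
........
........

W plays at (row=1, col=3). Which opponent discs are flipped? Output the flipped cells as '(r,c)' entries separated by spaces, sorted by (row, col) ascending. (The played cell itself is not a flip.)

Dir NW: first cell '.' (not opp) -> no flip
Dir N: first cell '.' (not opp) -> no flip
Dir NE: first cell '.' (not opp) -> no flip
Dir W: first cell '.' (not opp) -> no flip
Dir E: first cell '.' (not opp) -> no flip
Dir SW: opp run (2,2) capped by W -> flip
Dir S: first cell '.' (not opp) -> no flip
Dir SE: first cell 'W' (not opp) -> no flip

Answer: (2,2)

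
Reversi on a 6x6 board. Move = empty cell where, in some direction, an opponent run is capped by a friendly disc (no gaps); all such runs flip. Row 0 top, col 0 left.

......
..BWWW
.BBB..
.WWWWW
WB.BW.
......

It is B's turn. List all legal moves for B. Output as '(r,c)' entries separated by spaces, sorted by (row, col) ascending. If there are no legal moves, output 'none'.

Answer: (0,3) (0,4) (0,5) (2,5) (4,2) (4,5) (5,5)

Derivation:
(0,2): no bracket -> illegal
(0,3): flips 1 -> legal
(0,4): flips 1 -> legal
(0,5): flips 1 -> legal
(2,0): no bracket -> illegal
(2,4): no bracket -> illegal
(2,5): flips 1 -> legal
(3,0): no bracket -> illegal
(4,2): flips 1 -> legal
(4,5): flips 2 -> legal
(5,0): no bracket -> illegal
(5,1): no bracket -> illegal
(5,3): no bracket -> illegal
(5,4): no bracket -> illegal
(5,5): flips 2 -> legal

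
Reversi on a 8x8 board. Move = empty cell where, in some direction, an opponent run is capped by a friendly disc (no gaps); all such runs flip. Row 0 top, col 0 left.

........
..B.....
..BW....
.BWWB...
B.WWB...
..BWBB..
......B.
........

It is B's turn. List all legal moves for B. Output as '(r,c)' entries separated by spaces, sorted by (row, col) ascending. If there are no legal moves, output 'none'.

(1,3): no bracket -> illegal
(1,4): no bracket -> illegal
(2,1): flips 2 -> legal
(2,4): flips 1 -> legal
(4,1): flips 2 -> legal
(5,1): no bracket -> illegal
(6,2): flips 1 -> legal
(6,3): no bracket -> illegal
(6,4): flips 2 -> legal

Answer: (2,1) (2,4) (4,1) (6,2) (6,4)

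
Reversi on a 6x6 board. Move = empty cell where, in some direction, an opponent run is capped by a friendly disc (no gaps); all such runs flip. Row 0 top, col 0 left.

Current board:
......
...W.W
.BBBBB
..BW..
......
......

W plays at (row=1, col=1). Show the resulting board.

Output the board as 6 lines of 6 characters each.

Answer: ......
.W.W.W
.BWBBB
..BW..
......
......

Derivation:
Place W at (1,1); scan 8 dirs for brackets.
Dir NW: first cell '.' (not opp) -> no flip
Dir N: first cell '.' (not opp) -> no flip
Dir NE: first cell '.' (not opp) -> no flip
Dir W: first cell '.' (not opp) -> no flip
Dir E: first cell '.' (not opp) -> no flip
Dir SW: first cell '.' (not opp) -> no flip
Dir S: opp run (2,1), next='.' -> no flip
Dir SE: opp run (2,2) capped by W -> flip
All flips: (2,2)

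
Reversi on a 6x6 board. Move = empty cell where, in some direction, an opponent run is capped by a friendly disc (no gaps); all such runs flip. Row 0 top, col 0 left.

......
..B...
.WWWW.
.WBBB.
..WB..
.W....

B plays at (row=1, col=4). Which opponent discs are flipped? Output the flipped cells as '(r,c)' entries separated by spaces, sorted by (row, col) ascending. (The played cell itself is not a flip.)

Answer: (2,3) (2,4)

Derivation:
Dir NW: first cell '.' (not opp) -> no flip
Dir N: first cell '.' (not opp) -> no flip
Dir NE: first cell '.' (not opp) -> no flip
Dir W: first cell '.' (not opp) -> no flip
Dir E: first cell '.' (not opp) -> no flip
Dir SW: opp run (2,3) capped by B -> flip
Dir S: opp run (2,4) capped by B -> flip
Dir SE: first cell '.' (not opp) -> no flip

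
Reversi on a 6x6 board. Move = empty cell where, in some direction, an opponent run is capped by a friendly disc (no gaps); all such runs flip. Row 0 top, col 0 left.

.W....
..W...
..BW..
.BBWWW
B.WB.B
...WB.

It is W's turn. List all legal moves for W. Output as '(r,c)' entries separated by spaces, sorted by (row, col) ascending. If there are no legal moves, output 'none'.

Answer: (1,1) (2,0) (2,1) (3,0) (4,1) (4,4) (5,2) (5,5)

Derivation:
(1,1): flips 1 -> legal
(1,3): no bracket -> illegal
(2,0): flips 1 -> legal
(2,1): flips 1 -> legal
(3,0): flips 2 -> legal
(4,1): flips 1 -> legal
(4,4): flips 1 -> legal
(5,0): no bracket -> illegal
(5,1): no bracket -> illegal
(5,2): flips 1 -> legal
(5,5): flips 2 -> legal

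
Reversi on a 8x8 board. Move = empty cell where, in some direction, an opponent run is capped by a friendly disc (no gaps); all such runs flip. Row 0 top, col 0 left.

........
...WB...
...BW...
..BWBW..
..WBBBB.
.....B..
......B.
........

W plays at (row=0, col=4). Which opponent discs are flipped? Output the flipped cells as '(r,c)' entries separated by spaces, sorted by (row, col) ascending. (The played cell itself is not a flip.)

Answer: (1,4)

Derivation:
Dir NW: edge -> no flip
Dir N: edge -> no flip
Dir NE: edge -> no flip
Dir W: first cell '.' (not opp) -> no flip
Dir E: first cell '.' (not opp) -> no flip
Dir SW: first cell 'W' (not opp) -> no flip
Dir S: opp run (1,4) capped by W -> flip
Dir SE: first cell '.' (not opp) -> no flip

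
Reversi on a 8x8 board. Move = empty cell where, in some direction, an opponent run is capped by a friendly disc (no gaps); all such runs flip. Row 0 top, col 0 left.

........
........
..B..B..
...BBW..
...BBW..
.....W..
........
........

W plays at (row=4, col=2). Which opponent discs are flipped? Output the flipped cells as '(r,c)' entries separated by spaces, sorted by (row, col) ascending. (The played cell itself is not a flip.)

Answer: (4,3) (4,4)

Derivation:
Dir NW: first cell '.' (not opp) -> no flip
Dir N: first cell '.' (not opp) -> no flip
Dir NE: opp run (3,3), next='.' -> no flip
Dir W: first cell '.' (not opp) -> no flip
Dir E: opp run (4,3) (4,4) capped by W -> flip
Dir SW: first cell '.' (not opp) -> no flip
Dir S: first cell '.' (not opp) -> no flip
Dir SE: first cell '.' (not opp) -> no flip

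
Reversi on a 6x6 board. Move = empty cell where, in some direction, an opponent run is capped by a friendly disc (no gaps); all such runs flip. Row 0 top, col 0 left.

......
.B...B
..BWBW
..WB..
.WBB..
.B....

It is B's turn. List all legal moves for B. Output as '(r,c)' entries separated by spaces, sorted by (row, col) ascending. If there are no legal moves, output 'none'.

(1,2): no bracket -> illegal
(1,3): flips 1 -> legal
(1,4): no bracket -> illegal
(2,1): flips 1 -> legal
(3,0): no bracket -> illegal
(3,1): flips 2 -> legal
(3,4): no bracket -> illegal
(3,5): flips 1 -> legal
(4,0): flips 1 -> legal
(5,0): no bracket -> illegal
(5,2): no bracket -> illegal

Answer: (1,3) (2,1) (3,1) (3,5) (4,0)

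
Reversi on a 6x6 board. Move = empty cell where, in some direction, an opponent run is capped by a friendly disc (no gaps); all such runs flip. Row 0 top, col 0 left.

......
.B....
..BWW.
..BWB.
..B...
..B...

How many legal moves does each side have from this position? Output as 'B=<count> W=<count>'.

-- B to move --
(1,2): flips 1 -> legal
(1,3): no bracket -> illegal
(1,4): flips 2 -> legal
(1,5): flips 2 -> legal
(2,5): flips 2 -> legal
(3,5): no bracket -> illegal
(4,3): no bracket -> illegal
(4,4): flips 1 -> legal
B mobility = 5
-- W to move --
(0,0): flips 2 -> legal
(0,1): no bracket -> illegal
(0,2): no bracket -> illegal
(1,0): no bracket -> illegal
(1,2): no bracket -> illegal
(1,3): no bracket -> illegal
(2,0): no bracket -> illegal
(2,1): flips 1 -> legal
(2,5): no bracket -> illegal
(3,1): flips 1 -> legal
(3,5): flips 1 -> legal
(4,1): flips 1 -> legal
(4,3): no bracket -> illegal
(4,4): flips 1 -> legal
(4,5): flips 1 -> legal
(5,1): flips 1 -> legal
(5,3): no bracket -> illegal
W mobility = 8

Answer: B=5 W=8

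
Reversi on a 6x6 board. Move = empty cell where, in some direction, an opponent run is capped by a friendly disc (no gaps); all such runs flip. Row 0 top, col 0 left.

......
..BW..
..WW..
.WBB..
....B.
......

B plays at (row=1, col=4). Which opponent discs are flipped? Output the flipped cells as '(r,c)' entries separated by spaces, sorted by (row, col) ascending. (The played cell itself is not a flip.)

Answer: (1,3) (2,3)

Derivation:
Dir NW: first cell '.' (not opp) -> no flip
Dir N: first cell '.' (not opp) -> no flip
Dir NE: first cell '.' (not opp) -> no flip
Dir W: opp run (1,3) capped by B -> flip
Dir E: first cell '.' (not opp) -> no flip
Dir SW: opp run (2,3) capped by B -> flip
Dir S: first cell '.' (not opp) -> no flip
Dir SE: first cell '.' (not opp) -> no flip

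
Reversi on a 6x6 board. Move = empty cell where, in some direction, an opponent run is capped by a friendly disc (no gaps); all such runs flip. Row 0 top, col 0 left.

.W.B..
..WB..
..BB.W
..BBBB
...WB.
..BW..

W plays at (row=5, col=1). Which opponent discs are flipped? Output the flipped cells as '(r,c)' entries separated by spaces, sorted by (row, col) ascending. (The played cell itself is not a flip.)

Answer: (5,2)

Derivation:
Dir NW: first cell '.' (not opp) -> no flip
Dir N: first cell '.' (not opp) -> no flip
Dir NE: first cell '.' (not opp) -> no flip
Dir W: first cell '.' (not opp) -> no flip
Dir E: opp run (5,2) capped by W -> flip
Dir SW: edge -> no flip
Dir S: edge -> no flip
Dir SE: edge -> no flip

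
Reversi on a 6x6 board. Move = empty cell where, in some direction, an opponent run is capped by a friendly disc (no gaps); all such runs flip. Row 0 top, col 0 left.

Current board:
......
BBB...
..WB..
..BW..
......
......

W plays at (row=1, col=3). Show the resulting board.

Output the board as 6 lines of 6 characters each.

Answer: ......
BBBW..
..WW..
..BW..
......
......

Derivation:
Place W at (1,3); scan 8 dirs for brackets.
Dir NW: first cell '.' (not opp) -> no flip
Dir N: first cell '.' (not opp) -> no flip
Dir NE: first cell '.' (not opp) -> no flip
Dir W: opp run (1,2) (1,1) (1,0), next=edge -> no flip
Dir E: first cell '.' (not opp) -> no flip
Dir SW: first cell 'W' (not opp) -> no flip
Dir S: opp run (2,3) capped by W -> flip
Dir SE: first cell '.' (not opp) -> no flip
All flips: (2,3)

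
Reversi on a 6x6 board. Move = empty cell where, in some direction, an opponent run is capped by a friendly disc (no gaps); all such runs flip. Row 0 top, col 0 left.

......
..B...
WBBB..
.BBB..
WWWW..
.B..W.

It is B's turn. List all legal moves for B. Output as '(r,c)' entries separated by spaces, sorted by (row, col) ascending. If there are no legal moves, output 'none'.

Answer: (5,0) (5,2) (5,3)

Derivation:
(1,0): no bracket -> illegal
(1,1): no bracket -> illegal
(3,0): no bracket -> illegal
(3,4): no bracket -> illegal
(4,4): no bracket -> illegal
(4,5): no bracket -> illegal
(5,0): flips 1 -> legal
(5,2): flips 1 -> legal
(5,3): flips 2 -> legal
(5,5): no bracket -> illegal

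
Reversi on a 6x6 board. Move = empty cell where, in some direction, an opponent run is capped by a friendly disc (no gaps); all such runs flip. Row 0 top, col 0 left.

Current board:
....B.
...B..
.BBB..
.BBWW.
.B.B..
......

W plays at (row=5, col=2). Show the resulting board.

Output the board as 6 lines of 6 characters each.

Place W at (5,2); scan 8 dirs for brackets.
Dir NW: opp run (4,1), next='.' -> no flip
Dir N: first cell '.' (not opp) -> no flip
Dir NE: opp run (4,3) capped by W -> flip
Dir W: first cell '.' (not opp) -> no flip
Dir E: first cell '.' (not opp) -> no flip
Dir SW: edge -> no flip
Dir S: edge -> no flip
Dir SE: edge -> no flip
All flips: (4,3)

Answer: ....B.
...B..
.BBB..
.BBWW.
.B.W..
..W...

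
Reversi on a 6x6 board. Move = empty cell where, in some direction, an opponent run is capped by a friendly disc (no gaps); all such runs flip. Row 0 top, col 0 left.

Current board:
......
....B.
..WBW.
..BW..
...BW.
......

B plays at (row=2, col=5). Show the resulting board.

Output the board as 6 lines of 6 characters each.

Place B at (2,5); scan 8 dirs for brackets.
Dir NW: first cell 'B' (not opp) -> no flip
Dir N: first cell '.' (not opp) -> no flip
Dir NE: edge -> no flip
Dir W: opp run (2,4) capped by B -> flip
Dir E: edge -> no flip
Dir SW: first cell '.' (not opp) -> no flip
Dir S: first cell '.' (not opp) -> no flip
Dir SE: edge -> no flip
All flips: (2,4)

Answer: ......
....B.
..WBBB
..BW..
...BW.
......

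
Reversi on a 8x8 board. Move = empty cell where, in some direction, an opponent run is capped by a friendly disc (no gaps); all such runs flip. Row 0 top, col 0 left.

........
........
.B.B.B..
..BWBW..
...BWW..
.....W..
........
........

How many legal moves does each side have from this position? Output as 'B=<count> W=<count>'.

Answer: B=5 W=7

Derivation:
-- B to move --
(2,2): no bracket -> illegal
(2,4): no bracket -> illegal
(2,6): no bracket -> illegal
(3,6): flips 1 -> legal
(4,2): no bracket -> illegal
(4,6): flips 2 -> legal
(5,3): no bracket -> illegal
(5,4): flips 1 -> legal
(5,6): flips 1 -> legal
(6,4): no bracket -> illegal
(6,5): flips 3 -> legal
(6,6): no bracket -> illegal
B mobility = 5
-- W to move --
(1,0): no bracket -> illegal
(1,1): no bracket -> illegal
(1,2): flips 2 -> legal
(1,3): flips 1 -> legal
(1,4): no bracket -> illegal
(1,5): flips 1 -> legal
(1,6): no bracket -> illegal
(2,0): no bracket -> illegal
(2,2): no bracket -> illegal
(2,4): flips 1 -> legal
(2,6): no bracket -> illegal
(3,0): no bracket -> illegal
(3,1): flips 1 -> legal
(3,6): no bracket -> illegal
(4,1): no bracket -> illegal
(4,2): flips 1 -> legal
(5,2): no bracket -> illegal
(5,3): flips 1 -> legal
(5,4): no bracket -> illegal
W mobility = 7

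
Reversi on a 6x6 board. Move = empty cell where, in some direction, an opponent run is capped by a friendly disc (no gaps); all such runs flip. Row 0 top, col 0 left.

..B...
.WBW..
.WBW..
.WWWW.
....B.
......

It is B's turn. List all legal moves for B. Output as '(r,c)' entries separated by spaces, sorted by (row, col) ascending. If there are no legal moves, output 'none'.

(0,0): flips 1 -> legal
(0,1): no bracket -> illegal
(0,3): no bracket -> illegal
(0,4): flips 1 -> legal
(1,0): flips 1 -> legal
(1,4): flips 1 -> legal
(2,0): flips 2 -> legal
(2,4): flips 3 -> legal
(2,5): no bracket -> illegal
(3,0): flips 1 -> legal
(3,5): no bracket -> illegal
(4,0): flips 1 -> legal
(4,1): no bracket -> illegal
(4,2): flips 1 -> legal
(4,3): no bracket -> illegal
(4,5): flips 2 -> legal

Answer: (0,0) (0,4) (1,0) (1,4) (2,0) (2,4) (3,0) (4,0) (4,2) (4,5)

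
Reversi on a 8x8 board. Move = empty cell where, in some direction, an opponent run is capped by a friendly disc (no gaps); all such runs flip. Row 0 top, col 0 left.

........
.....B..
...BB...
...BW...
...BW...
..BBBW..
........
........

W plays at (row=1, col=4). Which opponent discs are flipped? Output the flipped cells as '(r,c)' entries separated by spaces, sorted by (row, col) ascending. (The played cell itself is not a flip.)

Dir NW: first cell '.' (not opp) -> no flip
Dir N: first cell '.' (not opp) -> no flip
Dir NE: first cell '.' (not opp) -> no flip
Dir W: first cell '.' (not opp) -> no flip
Dir E: opp run (1,5), next='.' -> no flip
Dir SW: opp run (2,3), next='.' -> no flip
Dir S: opp run (2,4) capped by W -> flip
Dir SE: first cell '.' (not opp) -> no flip

Answer: (2,4)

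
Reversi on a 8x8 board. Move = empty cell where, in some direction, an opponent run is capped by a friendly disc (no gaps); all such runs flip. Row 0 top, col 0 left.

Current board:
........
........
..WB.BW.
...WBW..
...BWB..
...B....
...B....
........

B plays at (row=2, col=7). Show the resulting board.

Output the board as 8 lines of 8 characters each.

Answer: ........
........
..WB.BBB
...WBW..
...BWB..
...B....
...B....
........

Derivation:
Place B at (2,7); scan 8 dirs for brackets.
Dir NW: first cell '.' (not opp) -> no flip
Dir N: first cell '.' (not opp) -> no flip
Dir NE: edge -> no flip
Dir W: opp run (2,6) capped by B -> flip
Dir E: edge -> no flip
Dir SW: first cell '.' (not opp) -> no flip
Dir S: first cell '.' (not opp) -> no flip
Dir SE: edge -> no flip
All flips: (2,6)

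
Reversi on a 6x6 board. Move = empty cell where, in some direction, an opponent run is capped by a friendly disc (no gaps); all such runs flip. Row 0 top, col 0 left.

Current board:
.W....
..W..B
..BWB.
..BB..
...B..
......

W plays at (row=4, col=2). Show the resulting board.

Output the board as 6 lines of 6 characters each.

Place W at (4,2); scan 8 dirs for brackets.
Dir NW: first cell '.' (not opp) -> no flip
Dir N: opp run (3,2) (2,2) capped by W -> flip
Dir NE: opp run (3,3) (2,4) (1,5), next=edge -> no flip
Dir W: first cell '.' (not opp) -> no flip
Dir E: opp run (4,3), next='.' -> no flip
Dir SW: first cell '.' (not opp) -> no flip
Dir S: first cell '.' (not opp) -> no flip
Dir SE: first cell '.' (not opp) -> no flip
All flips: (2,2) (3,2)

Answer: .W....
..W..B
..WWB.
..WB..
..WB..
......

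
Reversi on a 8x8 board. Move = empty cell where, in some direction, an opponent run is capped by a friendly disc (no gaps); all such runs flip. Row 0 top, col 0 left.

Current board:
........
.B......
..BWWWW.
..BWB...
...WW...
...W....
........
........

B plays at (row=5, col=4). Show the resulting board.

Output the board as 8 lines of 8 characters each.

Place B at (5,4); scan 8 dirs for brackets.
Dir NW: opp run (4,3) capped by B -> flip
Dir N: opp run (4,4) capped by B -> flip
Dir NE: first cell '.' (not opp) -> no flip
Dir W: opp run (5,3), next='.' -> no flip
Dir E: first cell '.' (not opp) -> no flip
Dir SW: first cell '.' (not opp) -> no flip
Dir S: first cell '.' (not opp) -> no flip
Dir SE: first cell '.' (not opp) -> no flip
All flips: (4,3) (4,4)

Answer: ........
.B......
..BWWWW.
..BWB...
...BB...
...WB...
........
........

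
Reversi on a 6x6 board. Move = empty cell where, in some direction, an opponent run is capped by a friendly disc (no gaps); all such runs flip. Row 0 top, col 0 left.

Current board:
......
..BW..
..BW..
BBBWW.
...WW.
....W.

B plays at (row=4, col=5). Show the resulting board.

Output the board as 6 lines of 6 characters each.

Place B at (4,5); scan 8 dirs for brackets.
Dir NW: opp run (3,4) (2,3) capped by B -> flip
Dir N: first cell '.' (not opp) -> no flip
Dir NE: edge -> no flip
Dir W: opp run (4,4) (4,3), next='.' -> no flip
Dir E: edge -> no flip
Dir SW: opp run (5,4), next=edge -> no flip
Dir S: first cell '.' (not opp) -> no flip
Dir SE: edge -> no flip
All flips: (2,3) (3,4)

Answer: ......
..BW..
..BB..
BBBWB.
...WWB
....W.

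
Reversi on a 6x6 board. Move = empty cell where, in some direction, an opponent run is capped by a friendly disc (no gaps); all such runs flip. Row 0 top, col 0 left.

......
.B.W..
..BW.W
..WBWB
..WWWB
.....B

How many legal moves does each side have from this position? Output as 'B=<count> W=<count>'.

-- B to move --
(0,2): no bracket -> illegal
(0,3): flips 2 -> legal
(0,4): flips 1 -> legal
(1,2): flips 2 -> legal
(1,4): no bracket -> illegal
(1,5): flips 1 -> legal
(2,1): no bracket -> illegal
(2,4): flips 1 -> legal
(3,1): flips 1 -> legal
(4,1): flips 3 -> legal
(5,1): flips 1 -> legal
(5,2): flips 2 -> legal
(5,3): flips 2 -> legal
(5,4): no bracket -> illegal
B mobility = 10
-- W to move --
(0,0): flips 3 -> legal
(0,1): no bracket -> illegal
(0,2): no bracket -> illegal
(1,0): no bracket -> illegal
(1,2): flips 1 -> legal
(2,0): no bracket -> illegal
(2,1): flips 1 -> legal
(2,4): flips 1 -> legal
(3,1): flips 1 -> legal
(5,4): no bracket -> illegal
W mobility = 5

Answer: B=10 W=5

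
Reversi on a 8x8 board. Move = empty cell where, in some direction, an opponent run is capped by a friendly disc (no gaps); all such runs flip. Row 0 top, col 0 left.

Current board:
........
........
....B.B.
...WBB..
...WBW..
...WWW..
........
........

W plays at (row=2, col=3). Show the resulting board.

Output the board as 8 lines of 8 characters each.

Place W at (2,3); scan 8 dirs for brackets.
Dir NW: first cell '.' (not opp) -> no flip
Dir N: first cell '.' (not opp) -> no flip
Dir NE: first cell '.' (not opp) -> no flip
Dir W: first cell '.' (not opp) -> no flip
Dir E: opp run (2,4), next='.' -> no flip
Dir SW: first cell '.' (not opp) -> no flip
Dir S: first cell 'W' (not opp) -> no flip
Dir SE: opp run (3,4) capped by W -> flip
All flips: (3,4)

Answer: ........
........
...WB.B.
...WWB..
...WBW..
...WWW..
........
........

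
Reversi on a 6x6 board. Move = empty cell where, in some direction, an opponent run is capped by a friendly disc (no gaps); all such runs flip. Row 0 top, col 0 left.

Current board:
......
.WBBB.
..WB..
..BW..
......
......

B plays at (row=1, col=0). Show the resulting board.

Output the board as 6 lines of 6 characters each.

Answer: ......
BBBBB.
..WB..
..BW..
......
......

Derivation:
Place B at (1,0); scan 8 dirs for brackets.
Dir NW: edge -> no flip
Dir N: first cell '.' (not opp) -> no flip
Dir NE: first cell '.' (not opp) -> no flip
Dir W: edge -> no flip
Dir E: opp run (1,1) capped by B -> flip
Dir SW: edge -> no flip
Dir S: first cell '.' (not opp) -> no flip
Dir SE: first cell '.' (not opp) -> no flip
All flips: (1,1)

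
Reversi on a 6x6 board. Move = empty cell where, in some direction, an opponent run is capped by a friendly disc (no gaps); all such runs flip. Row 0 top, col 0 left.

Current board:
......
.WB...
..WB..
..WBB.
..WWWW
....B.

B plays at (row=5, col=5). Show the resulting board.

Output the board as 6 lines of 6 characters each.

Place B at (5,5); scan 8 dirs for brackets.
Dir NW: opp run (4,4) capped by B -> flip
Dir N: opp run (4,5), next='.' -> no flip
Dir NE: edge -> no flip
Dir W: first cell 'B' (not opp) -> no flip
Dir E: edge -> no flip
Dir SW: edge -> no flip
Dir S: edge -> no flip
Dir SE: edge -> no flip
All flips: (4,4)

Answer: ......
.WB...
..WB..
..WBB.
..WWBW
....BB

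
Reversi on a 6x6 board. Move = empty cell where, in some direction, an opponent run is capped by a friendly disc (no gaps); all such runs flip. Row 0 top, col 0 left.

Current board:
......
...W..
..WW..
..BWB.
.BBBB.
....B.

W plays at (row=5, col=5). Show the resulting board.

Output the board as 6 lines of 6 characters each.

Place W at (5,5); scan 8 dirs for brackets.
Dir NW: opp run (4,4) capped by W -> flip
Dir N: first cell '.' (not opp) -> no flip
Dir NE: edge -> no flip
Dir W: opp run (5,4), next='.' -> no flip
Dir E: edge -> no flip
Dir SW: edge -> no flip
Dir S: edge -> no flip
Dir SE: edge -> no flip
All flips: (4,4)

Answer: ......
...W..
..WW..
..BWB.
.BBBW.
....BW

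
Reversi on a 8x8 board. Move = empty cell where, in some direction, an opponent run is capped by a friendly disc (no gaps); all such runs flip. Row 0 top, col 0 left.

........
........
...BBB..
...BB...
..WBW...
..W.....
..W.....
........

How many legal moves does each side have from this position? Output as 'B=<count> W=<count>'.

-- B to move --
(3,1): no bracket -> illegal
(3,2): no bracket -> illegal
(3,5): no bracket -> illegal
(4,1): flips 1 -> legal
(4,5): flips 1 -> legal
(5,1): flips 1 -> legal
(5,3): no bracket -> illegal
(5,4): flips 1 -> legal
(5,5): flips 1 -> legal
(6,1): flips 1 -> legal
(6,3): no bracket -> illegal
(7,1): no bracket -> illegal
(7,2): no bracket -> illegal
(7,3): no bracket -> illegal
B mobility = 6
-- W to move --
(1,2): no bracket -> illegal
(1,3): no bracket -> illegal
(1,4): flips 2 -> legal
(1,5): flips 2 -> legal
(1,6): flips 3 -> legal
(2,2): flips 1 -> legal
(2,6): no bracket -> illegal
(3,2): no bracket -> illegal
(3,5): no bracket -> illegal
(3,6): no bracket -> illegal
(4,5): no bracket -> illegal
(5,3): no bracket -> illegal
(5,4): no bracket -> illegal
W mobility = 4

Answer: B=6 W=4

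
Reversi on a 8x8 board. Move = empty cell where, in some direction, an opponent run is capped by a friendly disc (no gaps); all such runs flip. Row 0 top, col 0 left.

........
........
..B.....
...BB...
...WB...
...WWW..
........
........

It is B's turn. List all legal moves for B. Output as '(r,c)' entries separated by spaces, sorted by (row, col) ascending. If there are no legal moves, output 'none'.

Answer: (4,2) (5,2) (6,2) (6,3) (6,4) (6,6)

Derivation:
(3,2): no bracket -> illegal
(4,2): flips 1 -> legal
(4,5): no bracket -> illegal
(4,6): no bracket -> illegal
(5,2): flips 1 -> legal
(5,6): no bracket -> illegal
(6,2): flips 1 -> legal
(6,3): flips 2 -> legal
(6,4): flips 1 -> legal
(6,5): no bracket -> illegal
(6,6): flips 1 -> legal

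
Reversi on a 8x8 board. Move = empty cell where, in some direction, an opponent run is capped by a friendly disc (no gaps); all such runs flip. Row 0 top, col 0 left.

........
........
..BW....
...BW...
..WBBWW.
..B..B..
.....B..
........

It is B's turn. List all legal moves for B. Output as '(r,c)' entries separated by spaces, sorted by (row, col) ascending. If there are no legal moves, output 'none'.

(1,2): no bracket -> illegal
(1,3): flips 1 -> legal
(1,4): no bracket -> illegal
(2,4): flips 2 -> legal
(2,5): flips 1 -> legal
(3,1): no bracket -> illegal
(3,2): flips 1 -> legal
(3,5): flips 2 -> legal
(3,6): no bracket -> illegal
(3,7): flips 1 -> legal
(4,1): flips 1 -> legal
(4,7): flips 2 -> legal
(5,1): flips 1 -> legal
(5,3): no bracket -> illegal
(5,4): no bracket -> illegal
(5,6): no bracket -> illegal
(5,7): no bracket -> illegal

Answer: (1,3) (2,4) (2,5) (3,2) (3,5) (3,7) (4,1) (4,7) (5,1)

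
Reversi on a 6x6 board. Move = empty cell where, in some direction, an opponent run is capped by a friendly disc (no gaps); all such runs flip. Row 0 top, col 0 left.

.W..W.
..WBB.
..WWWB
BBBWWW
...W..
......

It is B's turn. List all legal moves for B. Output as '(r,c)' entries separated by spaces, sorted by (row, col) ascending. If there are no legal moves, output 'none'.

Answer: (0,2) (1,1) (2,1) (4,4) (4,5) (5,2) (5,3) (5,4)

Derivation:
(0,0): no bracket -> illegal
(0,2): flips 2 -> legal
(0,3): no bracket -> illegal
(0,5): no bracket -> illegal
(1,0): no bracket -> illegal
(1,1): flips 1 -> legal
(1,5): no bracket -> illegal
(2,1): flips 3 -> legal
(4,2): no bracket -> illegal
(4,4): flips 2 -> legal
(4,5): flips 1 -> legal
(5,2): flips 2 -> legal
(5,3): flips 3 -> legal
(5,4): flips 1 -> legal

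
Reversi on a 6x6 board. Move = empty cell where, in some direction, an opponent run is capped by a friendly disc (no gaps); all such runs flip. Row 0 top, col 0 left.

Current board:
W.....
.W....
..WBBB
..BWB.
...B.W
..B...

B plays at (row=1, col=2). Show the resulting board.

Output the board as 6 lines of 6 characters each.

Answer: W.....
.WB...
..BBBB
..BWB.
...B.W
..B...

Derivation:
Place B at (1,2); scan 8 dirs for brackets.
Dir NW: first cell '.' (not opp) -> no flip
Dir N: first cell '.' (not opp) -> no flip
Dir NE: first cell '.' (not opp) -> no flip
Dir W: opp run (1,1), next='.' -> no flip
Dir E: first cell '.' (not opp) -> no flip
Dir SW: first cell '.' (not opp) -> no flip
Dir S: opp run (2,2) capped by B -> flip
Dir SE: first cell 'B' (not opp) -> no flip
All flips: (2,2)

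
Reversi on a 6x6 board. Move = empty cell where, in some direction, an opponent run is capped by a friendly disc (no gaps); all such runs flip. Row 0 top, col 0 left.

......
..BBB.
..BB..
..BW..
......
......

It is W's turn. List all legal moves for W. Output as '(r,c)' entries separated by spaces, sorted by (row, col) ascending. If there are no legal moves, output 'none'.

Answer: (0,3) (1,1) (3,1)

Derivation:
(0,1): no bracket -> illegal
(0,2): no bracket -> illegal
(0,3): flips 2 -> legal
(0,4): no bracket -> illegal
(0,5): no bracket -> illegal
(1,1): flips 1 -> legal
(1,5): no bracket -> illegal
(2,1): no bracket -> illegal
(2,4): no bracket -> illegal
(2,5): no bracket -> illegal
(3,1): flips 1 -> legal
(3,4): no bracket -> illegal
(4,1): no bracket -> illegal
(4,2): no bracket -> illegal
(4,3): no bracket -> illegal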